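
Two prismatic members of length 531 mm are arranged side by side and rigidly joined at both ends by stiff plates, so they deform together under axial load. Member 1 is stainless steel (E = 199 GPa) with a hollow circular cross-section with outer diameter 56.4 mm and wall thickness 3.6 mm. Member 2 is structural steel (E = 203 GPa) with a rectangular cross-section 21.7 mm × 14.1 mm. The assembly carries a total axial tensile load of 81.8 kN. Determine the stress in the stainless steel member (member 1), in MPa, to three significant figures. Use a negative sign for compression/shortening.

90.0 MPa

A_1 = 597.2 mm².
A_2 = 306 mm².
Equal strain + equilibrium ⇒ each member carries load in proportion to AE: A₁E₁ = 118800000 N, A₂E₂ = 62110000 N, ΣAE = 180900000 N.
σ₁ = P·E₁/ΣAE = 81800·199000/180900000 = 89.96 MPa.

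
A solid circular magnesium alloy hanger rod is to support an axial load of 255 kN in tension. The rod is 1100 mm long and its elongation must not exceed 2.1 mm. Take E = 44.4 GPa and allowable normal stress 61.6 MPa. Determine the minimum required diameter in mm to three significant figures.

Required area A ≥ P/σ_allow = 255000/61.6 = 4140 mm².
For a solid circular section, d ≥ √(4A/π) = 72.6 mm.
Elongation limit: A ≥ PL/(Eδ_allow) = 255000·1100/(44400·2.1) = 3008 mm² ⇒ d ≥ 61.89 mm.
The stress limit governs.

72.6 mm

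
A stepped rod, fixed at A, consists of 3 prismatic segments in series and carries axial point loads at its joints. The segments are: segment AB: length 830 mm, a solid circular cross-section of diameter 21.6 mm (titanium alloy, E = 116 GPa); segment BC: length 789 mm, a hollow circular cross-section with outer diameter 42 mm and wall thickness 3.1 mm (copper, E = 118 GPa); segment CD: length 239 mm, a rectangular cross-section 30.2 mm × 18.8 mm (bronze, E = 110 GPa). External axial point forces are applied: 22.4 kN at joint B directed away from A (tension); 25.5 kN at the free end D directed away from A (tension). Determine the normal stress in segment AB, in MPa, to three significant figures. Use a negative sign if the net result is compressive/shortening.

131 MPa

Internal axial forces (sectioning from the free end, tension +): N_CD = 25.5 kN, N_BC = 25.5 kN, N_AB = 47.9 kN.
A_AB = 366.4 mm².
σ_AB = N_AB/A_AB = 47900/366.4 = 130.7 MPa.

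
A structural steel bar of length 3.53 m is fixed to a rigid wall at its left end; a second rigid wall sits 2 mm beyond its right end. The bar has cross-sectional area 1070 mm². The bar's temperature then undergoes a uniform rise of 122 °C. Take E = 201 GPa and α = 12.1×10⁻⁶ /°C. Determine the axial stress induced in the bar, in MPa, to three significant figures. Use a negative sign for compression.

Free thermal expansion αLΔT = 12.1e-6 · 3530 · 122 = 5.211 mm.
The walls engage after the gap closes; constrained expansion = 5.211 − 2 = 3.211 mm.
The walls impose strain ε = −(3.211)/3530 = -9.0963e-04; σ = Eε = 201000 · -9.0963e-04 = -182.8 MPa.

-183 MPa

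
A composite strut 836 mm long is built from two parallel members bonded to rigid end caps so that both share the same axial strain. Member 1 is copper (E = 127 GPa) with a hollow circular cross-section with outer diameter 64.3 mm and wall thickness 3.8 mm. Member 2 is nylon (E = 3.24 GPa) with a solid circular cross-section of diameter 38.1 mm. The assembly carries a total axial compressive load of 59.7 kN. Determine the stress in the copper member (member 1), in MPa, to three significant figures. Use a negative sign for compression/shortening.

A_1 = 722.3 mm².
A_2 = 1140 mm².
Equal strain + equilibrium ⇒ each member carries load in proportion to AE: A₁E₁ = 91730000 N, A₂E₂ = 3694000 N, ΣAE = 95420000 N.
σ₁ = P·E₁/ΣAE = -59700·127000/95420000 = -79.46 MPa.

-79.5 MPa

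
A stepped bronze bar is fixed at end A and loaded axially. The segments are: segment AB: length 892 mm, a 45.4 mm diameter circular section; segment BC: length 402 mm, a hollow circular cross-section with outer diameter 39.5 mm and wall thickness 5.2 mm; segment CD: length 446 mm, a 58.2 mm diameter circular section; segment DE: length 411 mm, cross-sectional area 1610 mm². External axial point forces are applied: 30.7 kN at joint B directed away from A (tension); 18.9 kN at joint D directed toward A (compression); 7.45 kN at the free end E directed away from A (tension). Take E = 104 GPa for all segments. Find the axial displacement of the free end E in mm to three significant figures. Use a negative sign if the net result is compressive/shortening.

Internal axial forces (sectioning from the free end, tension +): N_DE = 7.45 kN, N_CD = -11.45 kN, N_BC = -11.45 kN, N_AB = 19.25 kN.
A_AB = 1619 mm².
A_BC = 560.3 mm².
A_CD = 2660 mm².
δ_AB = 19250·892/(1619·104000) = 0.102 mm
δ_BC = -11450·402/(560.3·104000) = -0.07899 mm
δ_CD = -11450·446/(2660·104000) = -0.01846 mm
δ_DE = 7450·411/(1610·104000) = 0.01829 mm
δ = Σδ_i = 0.02283 mm.

0.0228 mm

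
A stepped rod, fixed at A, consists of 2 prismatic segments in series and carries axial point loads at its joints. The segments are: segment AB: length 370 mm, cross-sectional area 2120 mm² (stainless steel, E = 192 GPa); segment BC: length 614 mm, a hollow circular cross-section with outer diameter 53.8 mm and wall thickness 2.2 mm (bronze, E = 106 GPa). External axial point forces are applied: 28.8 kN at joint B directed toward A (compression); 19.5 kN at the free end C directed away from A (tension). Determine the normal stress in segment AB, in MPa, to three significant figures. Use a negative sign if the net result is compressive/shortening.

-4.39 MPa

Internal axial forces (sectioning from the free end, tension +): N_BC = 19.5 kN, N_AB = -9.3 kN.
σ_AB = N_AB/A_AB = -9300/2120 = -4.387 MPa.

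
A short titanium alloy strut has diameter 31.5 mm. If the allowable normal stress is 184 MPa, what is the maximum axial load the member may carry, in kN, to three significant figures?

A = 779.3 mm².
P_max = σ_allow · A = 184 · 779.3 = 143400 N = 143.4 kN.

143 kN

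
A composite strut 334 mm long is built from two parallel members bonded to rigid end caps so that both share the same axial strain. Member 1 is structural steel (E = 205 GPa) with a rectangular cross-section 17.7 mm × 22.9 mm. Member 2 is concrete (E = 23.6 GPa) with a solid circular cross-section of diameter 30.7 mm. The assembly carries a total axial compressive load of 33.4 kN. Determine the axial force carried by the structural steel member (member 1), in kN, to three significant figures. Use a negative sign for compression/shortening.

-27.6 kN

A_1 = 405.3 mm².
A_2 = 740.2 mm².
Equal strain + equilibrium ⇒ each member carries load in proportion to AE: A₁E₁ = 83090000 N, A₂E₂ = 17470000 N, ΣAE = 100600000 N.
F₁ = P·A₁E₁/ΣAE = -33400·83090000/100600000 = -27600 N.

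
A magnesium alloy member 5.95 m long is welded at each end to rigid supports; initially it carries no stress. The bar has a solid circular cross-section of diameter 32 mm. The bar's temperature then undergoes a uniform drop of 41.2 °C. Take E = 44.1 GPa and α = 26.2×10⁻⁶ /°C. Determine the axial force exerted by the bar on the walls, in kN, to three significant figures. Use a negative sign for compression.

38.3 kN

Free thermal expansion αLΔT = 26.2e-6 · 5950 · -41.2 = -6.423 mm.
The walls impose strain ε = −(-6.423)/5950 = 1.0794e-03; σ = Eε = 44100 · 1.0794e-03 = 47.6 MPa.
Wall reaction R = σ·A = 47.6·804.2 = 38280 N = 38.28 kN.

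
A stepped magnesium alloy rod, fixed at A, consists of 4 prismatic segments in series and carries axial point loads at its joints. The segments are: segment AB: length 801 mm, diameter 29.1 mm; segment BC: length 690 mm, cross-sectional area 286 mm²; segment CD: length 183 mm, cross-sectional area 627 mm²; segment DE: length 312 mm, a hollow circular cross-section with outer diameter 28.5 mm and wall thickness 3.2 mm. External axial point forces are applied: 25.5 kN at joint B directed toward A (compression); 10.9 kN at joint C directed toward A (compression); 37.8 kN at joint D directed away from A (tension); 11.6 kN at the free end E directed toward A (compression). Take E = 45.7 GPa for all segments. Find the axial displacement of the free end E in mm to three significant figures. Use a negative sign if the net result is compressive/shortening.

Internal axial forces (sectioning from the free end, tension +): N_DE = -11.6 kN, N_CD = 26.2 kN, N_BC = 15.3 kN, N_AB = -10.2 kN.
A_AB = 665.1 mm².
A_DE = 254.3 mm².
δ_AB = -10200·801/(665.1·45700) = -0.2688 mm
δ_BC = 15300·690/(286·45700) = 0.8077 mm
δ_CD = 26200·183/(627·45700) = 0.1673 mm
δ_DE = -11600·312/(254.3·45700) = -0.3114 mm
δ = Σδ_i = 0.3949 mm.

0.395 mm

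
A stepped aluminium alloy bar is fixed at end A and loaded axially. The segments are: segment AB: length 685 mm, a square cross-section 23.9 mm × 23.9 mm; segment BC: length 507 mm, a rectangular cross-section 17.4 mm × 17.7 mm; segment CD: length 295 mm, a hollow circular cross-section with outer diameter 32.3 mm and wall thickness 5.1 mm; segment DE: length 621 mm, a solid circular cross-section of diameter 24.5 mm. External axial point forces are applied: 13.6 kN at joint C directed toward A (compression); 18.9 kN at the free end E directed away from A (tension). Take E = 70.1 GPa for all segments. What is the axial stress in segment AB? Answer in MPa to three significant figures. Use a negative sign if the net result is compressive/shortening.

Internal axial forces (sectioning from the free end, tension +): N_DE = 18.9 kN, N_CD = 18.9 kN, N_BC = 5.3 kN, N_AB = 5.3 kN.
A_AB = 571.2 mm².
σ_AB = N_AB/A_AB = 5300/571.2 = 9.279 MPa.

9.28 MPa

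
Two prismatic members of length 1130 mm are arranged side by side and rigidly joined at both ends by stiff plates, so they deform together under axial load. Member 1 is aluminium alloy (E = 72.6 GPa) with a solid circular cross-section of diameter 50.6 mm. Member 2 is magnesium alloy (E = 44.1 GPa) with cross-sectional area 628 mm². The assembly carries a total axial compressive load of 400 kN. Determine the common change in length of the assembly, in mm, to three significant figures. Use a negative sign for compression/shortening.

-2.60 mm

A_1 = 2011 mm².
Equal strain + equilibrium ⇒ each member carries load in proportion to AE: A₁E₁ = 146000000 N, A₂E₂ = 27690000 N, ΣAE = 173700000 N.
δ = PL/ΣAE = -400000·1130/173700000 = -2.602 mm.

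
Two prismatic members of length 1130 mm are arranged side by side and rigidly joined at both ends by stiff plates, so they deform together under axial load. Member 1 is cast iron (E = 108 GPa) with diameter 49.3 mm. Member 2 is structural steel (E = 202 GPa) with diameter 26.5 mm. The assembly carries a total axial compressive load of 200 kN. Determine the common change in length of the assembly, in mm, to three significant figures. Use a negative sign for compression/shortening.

-0.712 mm

A_1 = 1909 mm².
A_2 = 551.5 mm².
Equal strain + equilibrium ⇒ each member carries load in proportion to AE: A₁E₁ = 206200000 N, A₂E₂ = 111400000 N, ΣAE = 317600000 N.
δ = PL/ΣAE = -200000·1130/317600000 = -0.7116 mm.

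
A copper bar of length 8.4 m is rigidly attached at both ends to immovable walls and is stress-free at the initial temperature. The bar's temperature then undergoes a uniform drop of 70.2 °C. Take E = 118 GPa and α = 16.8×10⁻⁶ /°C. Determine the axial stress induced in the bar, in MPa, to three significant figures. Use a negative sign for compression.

Free thermal expansion αLΔT = 16.8e-6 · 8400 · -70.2 = -9.907 mm.
The walls impose strain ε = −(-9.907)/8400 = 1.1794e-03; σ = Eε = 118000 · 1.1794e-03 = 139.2 MPa.

139 MPa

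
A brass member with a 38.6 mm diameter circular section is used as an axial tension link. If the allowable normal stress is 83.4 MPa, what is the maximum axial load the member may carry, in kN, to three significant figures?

A = 1170 mm².
P_max = σ_allow · A = 83.4 · 1170 = 97600 N = 97.6 kN.

97.6 kN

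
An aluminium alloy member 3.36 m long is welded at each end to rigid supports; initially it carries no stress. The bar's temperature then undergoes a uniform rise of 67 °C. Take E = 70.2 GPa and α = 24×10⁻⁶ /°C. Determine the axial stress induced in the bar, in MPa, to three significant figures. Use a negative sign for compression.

Free thermal expansion αLΔT = 24e-6 · 3360 · 67 = 5.403 mm.
The walls impose strain ε = −(5.403)/3360 = -1.6080e-03; σ = Eε = 70200 · -1.6080e-03 = -112.9 MPa.

-113 MPa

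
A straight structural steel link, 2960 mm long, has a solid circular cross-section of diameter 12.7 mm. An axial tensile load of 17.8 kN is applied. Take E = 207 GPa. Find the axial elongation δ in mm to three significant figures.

2.01 mm

A = 126.7 mm².
δ_mech = NL/(AE) = 17800·2960/(126.7·207000) = 2.009 mm.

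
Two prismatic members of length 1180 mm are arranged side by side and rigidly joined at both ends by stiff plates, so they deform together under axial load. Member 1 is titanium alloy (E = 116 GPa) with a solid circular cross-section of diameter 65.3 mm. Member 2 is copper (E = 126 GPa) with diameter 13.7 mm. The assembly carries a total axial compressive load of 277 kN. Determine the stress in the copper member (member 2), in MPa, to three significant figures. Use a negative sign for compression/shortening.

-85.7 MPa

A_1 = 3349 mm².
A_2 = 147.4 mm².
Equal strain + equilibrium ⇒ each member carries load in proportion to AE: A₁E₁ = 388500000 N, A₂E₂ = 18570000 N, ΣAE = 407100000 N.
σ₂ = P·E₂/ΣAE = -277000·126000/407100000 = -85.74 MPa.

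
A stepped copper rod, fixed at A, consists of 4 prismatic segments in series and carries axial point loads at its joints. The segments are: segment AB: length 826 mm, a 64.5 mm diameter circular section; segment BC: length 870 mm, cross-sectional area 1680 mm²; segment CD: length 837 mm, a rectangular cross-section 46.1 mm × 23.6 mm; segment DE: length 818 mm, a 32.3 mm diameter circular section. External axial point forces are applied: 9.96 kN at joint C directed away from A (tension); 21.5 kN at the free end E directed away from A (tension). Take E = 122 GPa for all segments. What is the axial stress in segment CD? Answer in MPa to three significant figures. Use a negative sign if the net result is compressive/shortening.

Internal axial forces (sectioning from the free end, tension +): N_DE = 21.5 kN, N_CD = 21.5 kN, N_BC = 31.46 kN, N_AB = 31.46 kN.
A_CD = 1088 mm².
σ_CD = N_CD/A_CD = 21500/1088 = 19.76 MPa.

19.8 MPa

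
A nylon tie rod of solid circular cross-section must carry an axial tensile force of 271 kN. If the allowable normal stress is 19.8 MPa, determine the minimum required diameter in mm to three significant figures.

132 mm

Required area A ≥ P/σ_allow = 271000/19.8 = 13690 mm².
For a solid circular section, d ≥ √(4A/π) = 132 mm.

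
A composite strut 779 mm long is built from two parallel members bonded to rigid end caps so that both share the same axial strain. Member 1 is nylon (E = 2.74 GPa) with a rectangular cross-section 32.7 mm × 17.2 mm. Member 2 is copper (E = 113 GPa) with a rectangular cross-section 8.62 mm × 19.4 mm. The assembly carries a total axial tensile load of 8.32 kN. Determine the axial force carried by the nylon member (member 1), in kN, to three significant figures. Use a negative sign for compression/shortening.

A_1 = 562.4 mm².
A_2 = 167.2 mm².
Equal strain + equilibrium ⇒ each member carries load in proportion to AE: A₁E₁ = 1541000 N, A₂E₂ = 18900000 N, ΣAE = 20440000 N.
F₁ = P·A₁E₁/ΣAE = 8320·1541000/20440000 = 627.4 N.

0.627 kN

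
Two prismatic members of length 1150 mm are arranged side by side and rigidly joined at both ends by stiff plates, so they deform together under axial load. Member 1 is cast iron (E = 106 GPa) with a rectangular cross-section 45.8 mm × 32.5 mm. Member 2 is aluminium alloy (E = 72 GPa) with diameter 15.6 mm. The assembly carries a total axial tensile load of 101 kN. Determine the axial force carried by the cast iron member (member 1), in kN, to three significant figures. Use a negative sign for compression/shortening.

92.9 kN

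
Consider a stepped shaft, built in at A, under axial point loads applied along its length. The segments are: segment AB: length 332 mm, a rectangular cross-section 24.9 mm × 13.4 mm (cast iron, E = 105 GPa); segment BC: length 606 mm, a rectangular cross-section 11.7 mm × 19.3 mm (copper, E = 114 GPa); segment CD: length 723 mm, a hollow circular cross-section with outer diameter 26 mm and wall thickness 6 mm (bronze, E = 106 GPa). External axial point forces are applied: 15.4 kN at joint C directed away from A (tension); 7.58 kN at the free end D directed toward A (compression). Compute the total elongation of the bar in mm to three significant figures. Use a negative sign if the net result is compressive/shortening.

Internal axial forces (sectioning from the free end, tension +): N_CD = -7.58 kN, N_BC = 7.82 kN, N_AB = 7.82 kN.
A_AB = 333.7 mm².
A_BC = 225.8 mm².
A_CD = 377 mm².
δ_AB = 7820·332/(333.7·105000) = 0.07411 mm
δ_BC = 7820·606/(225.8·114000) = 0.1841 mm
δ_CD = -7580·723/(377·106000) = -0.1371 mm
δ = Σδ_i = 0.1211 mm.

0.121 mm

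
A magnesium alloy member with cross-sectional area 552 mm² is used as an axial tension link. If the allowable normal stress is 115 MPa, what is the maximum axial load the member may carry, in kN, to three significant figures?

P_max = σ_allow · A = 115 · 552 = 63480 N = 63.48 kN.

63.5 kN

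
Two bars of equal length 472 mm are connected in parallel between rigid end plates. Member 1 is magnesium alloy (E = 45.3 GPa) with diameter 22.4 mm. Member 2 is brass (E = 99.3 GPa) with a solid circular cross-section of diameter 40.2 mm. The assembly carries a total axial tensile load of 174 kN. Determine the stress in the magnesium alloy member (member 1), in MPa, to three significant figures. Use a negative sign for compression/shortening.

54.8 MPa

A_1 = 394.1 mm².
A_2 = 1269 mm².
Equal strain + equilibrium ⇒ each member carries load in proportion to AE: A₁E₁ = 17850000 N, A₂E₂ = 126000000 N, ΣAE = 143900000 N.
σ₁ = P·E₁/ΣAE = 174000·45300/143900000 = 54.78 MPa.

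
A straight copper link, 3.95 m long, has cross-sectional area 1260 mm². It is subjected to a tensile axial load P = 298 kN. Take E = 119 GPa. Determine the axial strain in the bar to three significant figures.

σ = N/A = 236.5 MPa; ε = σ/E = 236.5/119000 = 1.987e-03.

0.00199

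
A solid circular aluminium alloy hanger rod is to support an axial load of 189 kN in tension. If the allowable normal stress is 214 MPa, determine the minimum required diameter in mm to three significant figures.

33.5 mm

Required area A ≥ P/σ_allow = 189000/214 = 883.2 mm².
For a solid circular section, d ≥ √(4A/π) = 33.53 mm.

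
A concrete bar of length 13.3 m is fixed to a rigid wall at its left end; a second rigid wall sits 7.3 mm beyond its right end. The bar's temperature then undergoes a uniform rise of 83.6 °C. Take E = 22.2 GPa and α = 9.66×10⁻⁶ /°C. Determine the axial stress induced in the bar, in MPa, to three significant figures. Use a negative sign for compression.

-5.74 MPa

Free thermal expansion αLΔT = 9.66e-6 · 13300 · 83.6 = 10.74 mm.
The walls engage after the gap closes; constrained expansion = 10.74 − 7.3 = 3.441 mm.
The walls impose strain ε = −(3.441)/13300 = -2.5870e-04; σ = Eε = 22200 · -2.5870e-04 = -5.743 MPa.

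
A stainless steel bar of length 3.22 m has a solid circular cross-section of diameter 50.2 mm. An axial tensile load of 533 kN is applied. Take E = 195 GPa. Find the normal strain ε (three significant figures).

0.00138

A = 1979 mm².
σ = N/A = 269.3 MPa; ε = σ/E = 269.3/195000 = 1.381e-03.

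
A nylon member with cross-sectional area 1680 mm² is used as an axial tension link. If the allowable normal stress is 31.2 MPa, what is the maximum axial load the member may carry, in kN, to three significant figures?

52.4 kN

P_max = σ_allow · A = 31.2 · 1680 = 52420 N = 52.42 kN.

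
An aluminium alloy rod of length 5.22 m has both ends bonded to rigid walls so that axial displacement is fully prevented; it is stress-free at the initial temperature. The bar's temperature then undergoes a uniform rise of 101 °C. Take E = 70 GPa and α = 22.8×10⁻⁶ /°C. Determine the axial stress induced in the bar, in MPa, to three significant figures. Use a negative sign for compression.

-161 MPa

Free thermal expansion αLΔT = 22.8e-6 · 5220 · 101 = 12.02 mm.
The walls impose strain ε = −(12.02)/5220 = -2.3028e-03; σ = Eε = 70000 · -2.3028e-03 = -161.2 MPa.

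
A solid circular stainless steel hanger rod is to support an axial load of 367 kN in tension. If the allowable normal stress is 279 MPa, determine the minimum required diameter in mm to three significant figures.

Required area A ≥ P/σ_allow = 367000/279 = 1315 mm².
For a solid circular section, d ≥ √(4A/π) = 40.92 mm.

40.9 mm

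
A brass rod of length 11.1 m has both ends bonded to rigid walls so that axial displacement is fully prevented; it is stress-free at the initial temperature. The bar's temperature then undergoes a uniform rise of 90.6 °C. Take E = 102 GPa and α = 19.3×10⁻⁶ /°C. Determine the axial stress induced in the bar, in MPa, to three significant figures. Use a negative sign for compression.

-178 MPa

Free thermal expansion αLΔT = 19.3e-6 · 11100 · 90.6 = 19.41 mm.
The walls impose strain ε = −(19.41)/11100 = -1.7486e-03; σ = Eε = 102000 · -1.7486e-03 = -178.4 MPa.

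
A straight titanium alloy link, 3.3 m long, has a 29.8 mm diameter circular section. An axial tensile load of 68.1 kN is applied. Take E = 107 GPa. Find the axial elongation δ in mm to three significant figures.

A = 697.5 mm².
δ_mech = NL/(AE) = 68100·3300/(697.5·107000) = 3.011 mm.

3.01 mm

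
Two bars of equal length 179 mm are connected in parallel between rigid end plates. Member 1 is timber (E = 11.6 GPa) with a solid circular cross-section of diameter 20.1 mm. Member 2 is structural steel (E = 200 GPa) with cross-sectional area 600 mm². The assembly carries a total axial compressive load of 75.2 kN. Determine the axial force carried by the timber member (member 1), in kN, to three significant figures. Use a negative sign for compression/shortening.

-2.24 kN

A_1 = 317.3 mm².
Equal strain + equilibrium ⇒ each member carries load in proportion to AE: A₁E₁ = 3681000 N, A₂E₂ = 120000000 N, ΣAE = 123700000 N.
F₁ = P·A₁E₁/ΣAE = -75200·3681000/123700000 = -2238 N.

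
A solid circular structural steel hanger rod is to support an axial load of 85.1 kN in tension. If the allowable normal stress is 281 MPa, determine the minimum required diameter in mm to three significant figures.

19.6 mm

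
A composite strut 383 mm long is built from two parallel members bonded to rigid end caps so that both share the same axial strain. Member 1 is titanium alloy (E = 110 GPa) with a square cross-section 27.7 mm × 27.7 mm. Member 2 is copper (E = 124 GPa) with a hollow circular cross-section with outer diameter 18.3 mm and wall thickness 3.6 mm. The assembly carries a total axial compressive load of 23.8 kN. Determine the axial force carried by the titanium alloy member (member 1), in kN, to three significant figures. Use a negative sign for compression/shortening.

-19.1 kN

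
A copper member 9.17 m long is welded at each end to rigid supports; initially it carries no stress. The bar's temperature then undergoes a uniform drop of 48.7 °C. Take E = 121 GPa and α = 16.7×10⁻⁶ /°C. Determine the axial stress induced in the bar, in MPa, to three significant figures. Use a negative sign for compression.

98.4 MPa

Free thermal expansion αLΔT = 16.7e-6 · 9170 · -48.7 = -7.458 mm.
The walls impose strain ε = −(-7.458)/9170 = 8.1329e-04; σ = Eε = 121000 · 8.1329e-04 = 98.41 MPa.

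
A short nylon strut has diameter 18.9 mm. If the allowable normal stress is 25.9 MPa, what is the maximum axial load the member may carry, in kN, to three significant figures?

A = 280.6 mm².
P_max = σ_allow · A = 25.9 · 280.6 = 7266 N = 7.266 kN.

7.27 kN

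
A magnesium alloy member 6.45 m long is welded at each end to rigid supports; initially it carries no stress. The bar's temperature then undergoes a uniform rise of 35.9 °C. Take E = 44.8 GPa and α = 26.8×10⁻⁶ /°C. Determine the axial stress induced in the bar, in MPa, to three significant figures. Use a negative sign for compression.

-43.1 MPa

Free thermal expansion αLΔT = 26.8e-6 · 6450 · 35.9 = 6.206 mm.
The walls impose strain ε = −(6.206)/6450 = -9.6212e-04; σ = Eε = 44800 · -9.6212e-04 = -43.1 MPa.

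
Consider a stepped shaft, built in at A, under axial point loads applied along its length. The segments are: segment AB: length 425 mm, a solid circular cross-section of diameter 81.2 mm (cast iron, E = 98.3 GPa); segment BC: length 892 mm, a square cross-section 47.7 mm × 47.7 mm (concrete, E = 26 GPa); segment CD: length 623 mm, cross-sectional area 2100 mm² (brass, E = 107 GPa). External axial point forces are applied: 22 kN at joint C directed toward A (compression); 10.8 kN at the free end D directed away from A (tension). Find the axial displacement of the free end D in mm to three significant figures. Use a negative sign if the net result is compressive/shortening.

-0.148 mm

Internal axial forces (sectioning from the free end, tension +): N_CD = 10.8 kN, N_BC = -11.2 kN, N_AB = -11.2 kN.
A_AB = 5178 mm².
A_BC = 2275 mm².
δ_AB = -11200·425/(5178·98300) = -0.009351 mm
δ_BC = -11200·892/(2275·26000) = -0.1689 mm
δ_CD = 10800·623/(2100·107000) = 0.02994 mm
δ = Σδ_i = -0.1483 mm.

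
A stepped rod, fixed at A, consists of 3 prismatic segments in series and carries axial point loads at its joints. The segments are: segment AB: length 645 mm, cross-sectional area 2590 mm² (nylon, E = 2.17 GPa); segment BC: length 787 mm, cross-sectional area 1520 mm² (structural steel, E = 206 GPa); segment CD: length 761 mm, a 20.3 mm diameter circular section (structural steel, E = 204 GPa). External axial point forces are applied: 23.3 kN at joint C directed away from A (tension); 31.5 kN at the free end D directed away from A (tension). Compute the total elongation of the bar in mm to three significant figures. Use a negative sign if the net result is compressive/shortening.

6.79 mm

Internal axial forces (sectioning from the free end, tension +): N_CD = 31.5 kN, N_BC = 54.8 kN, N_AB = 54.8 kN.
A_CD = 323.7 mm².
δ_AB = 54800·645/(2590·2170) = 6.289 mm
δ_BC = 54800·787/(1520·206000) = 0.1377 mm
δ_CD = 31500·761/(323.7·204000) = 0.3631 mm
δ = Σδ_i = 6.79 mm.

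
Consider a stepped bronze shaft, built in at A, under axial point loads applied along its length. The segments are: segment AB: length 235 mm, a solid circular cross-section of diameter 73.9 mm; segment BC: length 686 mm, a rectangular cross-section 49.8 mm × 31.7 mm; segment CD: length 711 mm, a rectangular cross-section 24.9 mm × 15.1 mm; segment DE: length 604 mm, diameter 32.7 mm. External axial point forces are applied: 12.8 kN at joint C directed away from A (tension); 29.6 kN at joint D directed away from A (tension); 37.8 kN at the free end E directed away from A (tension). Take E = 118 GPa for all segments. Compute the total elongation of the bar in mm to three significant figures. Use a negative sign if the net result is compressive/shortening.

Internal axial forces (sectioning from the free end, tension +): N_DE = 37.8 kN, N_CD = 67.4 kN, N_BC = 80.2 kN, N_AB = 80.2 kN.
A_AB = 4289 mm².
A_BC = 1579 mm².
A_CD = 376 mm².
A_DE = 839.8 mm².
δ_AB = 80200·235/(4289·118000) = 0.03724 mm
δ_BC = 80200·686/(1579·118000) = 0.2953 mm
δ_CD = 67400·711/(376·118000) = 1.08 mm
δ_DE = 37800·604/(839.8·118000) = 0.2304 mm
δ = Σδ_i = 1.643 mm.

1.64 mm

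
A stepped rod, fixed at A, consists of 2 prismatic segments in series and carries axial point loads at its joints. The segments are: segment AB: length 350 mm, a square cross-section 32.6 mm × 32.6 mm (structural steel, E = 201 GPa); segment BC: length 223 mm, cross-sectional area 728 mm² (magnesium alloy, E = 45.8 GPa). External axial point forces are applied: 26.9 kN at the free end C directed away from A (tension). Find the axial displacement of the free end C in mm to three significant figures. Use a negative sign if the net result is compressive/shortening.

0.224 mm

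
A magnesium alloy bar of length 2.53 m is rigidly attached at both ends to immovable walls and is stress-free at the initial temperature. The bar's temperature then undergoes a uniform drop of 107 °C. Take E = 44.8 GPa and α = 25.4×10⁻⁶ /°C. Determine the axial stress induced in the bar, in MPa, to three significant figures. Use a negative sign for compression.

122 MPa

Free thermal expansion αLΔT = 25.4e-6 · 2530 · -107 = -6.876 mm.
The walls impose strain ε = −(-6.876)/2530 = 2.7178e-03; σ = Eε = 44800 · 2.7178e-03 = 121.8 MPa.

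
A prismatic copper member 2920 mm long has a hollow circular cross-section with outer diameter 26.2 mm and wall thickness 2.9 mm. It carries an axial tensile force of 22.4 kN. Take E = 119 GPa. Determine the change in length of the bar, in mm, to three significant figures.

A = 212.3 mm².
δ_mech = NL/(AE) = 22400·2920/(212.3·119000) = 2.589 mm.

2.59 mm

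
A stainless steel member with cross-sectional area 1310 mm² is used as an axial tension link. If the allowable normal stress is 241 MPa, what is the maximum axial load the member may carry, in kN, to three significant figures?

P_max = σ_allow · A = 241 · 1310 = 315700 N = 315.7 kN.

316 kN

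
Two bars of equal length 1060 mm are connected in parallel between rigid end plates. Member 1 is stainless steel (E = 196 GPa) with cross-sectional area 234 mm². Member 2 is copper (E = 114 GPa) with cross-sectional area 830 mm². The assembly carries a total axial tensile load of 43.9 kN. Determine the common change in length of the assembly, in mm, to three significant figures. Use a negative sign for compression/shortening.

0.331 mm

Equal strain + equilibrium ⇒ each member carries load in proportion to AE: A₁E₁ = 45860000 N, A₂E₂ = 94620000 N, ΣAE = 140500000 N.
δ = PL/ΣAE = 43900·1060/140500000 = 0.3312 mm.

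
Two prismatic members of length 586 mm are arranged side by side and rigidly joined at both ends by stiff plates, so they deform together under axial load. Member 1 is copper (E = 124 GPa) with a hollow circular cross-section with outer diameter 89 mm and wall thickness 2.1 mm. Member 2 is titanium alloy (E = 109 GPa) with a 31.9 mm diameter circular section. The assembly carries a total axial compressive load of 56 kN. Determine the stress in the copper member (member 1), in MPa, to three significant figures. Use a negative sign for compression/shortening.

-43.9 MPa

A_1 = 573.3 mm².
A_2 = 799.2 mm².
Equal strain + equilibrium ⇒ each member carries load in proportion to AE: A₁E₁ = 71090000 N, A₂E₂ = 87120000 N, ΣAE = 158200000 N.
σ₁ = P·E₁/ΣAE = -56000·124000/158200000 = -43.89 MPa.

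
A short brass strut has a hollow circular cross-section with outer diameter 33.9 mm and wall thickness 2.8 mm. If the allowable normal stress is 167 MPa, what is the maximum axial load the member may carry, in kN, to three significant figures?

45.7 kN

A = 273.6 mm².
P_max = σ_allow · A = 167 · 273.6 = 45690 N = 45.69 kN.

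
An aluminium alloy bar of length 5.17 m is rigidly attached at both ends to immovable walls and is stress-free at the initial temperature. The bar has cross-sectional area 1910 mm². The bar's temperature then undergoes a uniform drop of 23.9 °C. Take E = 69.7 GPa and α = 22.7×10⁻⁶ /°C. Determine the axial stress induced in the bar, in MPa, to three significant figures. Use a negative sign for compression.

37.8 MPa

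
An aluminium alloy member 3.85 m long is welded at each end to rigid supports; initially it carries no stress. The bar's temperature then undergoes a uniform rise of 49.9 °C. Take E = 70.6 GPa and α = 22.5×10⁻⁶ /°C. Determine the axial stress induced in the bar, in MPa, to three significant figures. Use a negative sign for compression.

Free thermal expansion αLΔT = 22.5e-6 · 3850 · 49.9 = 4.323 mm.
The walls impose strain ε = −(4.323)/3850 = -1.1227e-03; σ = Eε = 70600 · -1.1227e-03 = -79.27 MPa.

-79.3 MPa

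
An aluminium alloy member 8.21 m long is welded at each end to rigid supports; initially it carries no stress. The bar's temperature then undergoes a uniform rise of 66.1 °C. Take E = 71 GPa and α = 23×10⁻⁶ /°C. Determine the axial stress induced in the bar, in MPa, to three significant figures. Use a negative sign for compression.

-108 MPa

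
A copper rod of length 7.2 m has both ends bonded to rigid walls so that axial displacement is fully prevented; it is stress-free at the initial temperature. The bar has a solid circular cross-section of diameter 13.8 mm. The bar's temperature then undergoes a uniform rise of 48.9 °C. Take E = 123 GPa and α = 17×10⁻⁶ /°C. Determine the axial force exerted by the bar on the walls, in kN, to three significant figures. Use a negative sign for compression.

Free thermal expansion αLΔT = 17e-6 · 7200 · 48.9 = 5.985 mm.
The walls impose strain ε = −(5.985)/7200 = -8.3130e-04; σ = Eε = 123000 · -8.3130e-04 = -102.2 MPa.
Wall reaction R = σ·A = -102.2·149.6 = -15290 N = -15.29 kN.

-15.3 kN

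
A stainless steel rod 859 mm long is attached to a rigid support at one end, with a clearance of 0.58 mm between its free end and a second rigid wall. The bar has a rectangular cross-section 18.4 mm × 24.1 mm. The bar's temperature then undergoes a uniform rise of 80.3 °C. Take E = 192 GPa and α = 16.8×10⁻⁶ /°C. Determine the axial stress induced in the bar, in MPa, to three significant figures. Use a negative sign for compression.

-129 MPa

Free thermal expansion αLΔT = 16.8e-6 · 859 · 80.3 = 1.159 mm.
The walls engage after the gap closes; constrained expansion = 1.159 − 0.58 = 0.5788 mm.
The walls impose strain ε = −(0.5788)/859 = -6.7384e-04; σ = Eε = 192000 · -6.7384e-04 = -129.4 MPa.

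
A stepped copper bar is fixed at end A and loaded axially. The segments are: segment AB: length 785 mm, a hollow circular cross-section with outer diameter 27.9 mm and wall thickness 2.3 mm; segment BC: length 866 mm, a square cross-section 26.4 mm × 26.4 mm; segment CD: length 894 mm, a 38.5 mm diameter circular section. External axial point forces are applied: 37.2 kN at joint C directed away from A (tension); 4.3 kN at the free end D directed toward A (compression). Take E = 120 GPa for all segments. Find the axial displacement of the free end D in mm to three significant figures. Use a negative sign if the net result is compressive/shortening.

1.48 mm

Internal axial forces (sectioning from the free end, tension +): N_CD = -4.3 kN, N_BC = 32.9 kN, N_AB = 32.9 kN.
A_AB = 185 mm².
A_BC = 697 mm².
A_CD = 1164 mm².
δ_AB = 32900·785/(185·120000) = 1.164 mm
δ_BC = 32900·866/(697·120000) = 0.3407 mm
δ_CD = -4300·894/(1164·120000) = -0.02752 mm
δ = Σδ_i = 1.477 mm.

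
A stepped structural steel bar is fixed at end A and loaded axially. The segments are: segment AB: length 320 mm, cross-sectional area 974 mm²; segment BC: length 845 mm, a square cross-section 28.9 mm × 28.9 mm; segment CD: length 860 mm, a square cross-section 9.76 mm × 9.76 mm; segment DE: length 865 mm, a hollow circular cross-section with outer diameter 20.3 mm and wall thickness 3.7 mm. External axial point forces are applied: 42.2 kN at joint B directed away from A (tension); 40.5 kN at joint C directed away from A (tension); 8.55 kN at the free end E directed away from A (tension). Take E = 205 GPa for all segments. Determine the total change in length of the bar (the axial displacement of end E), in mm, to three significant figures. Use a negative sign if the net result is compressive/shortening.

Internal axial forces (sectioning from the free end, tension +): N_DE = 8.55 kN, N_CD = 8.55 kN, N_BC = 49.05 kN, N_AB = 91.25 kN.
A_BC = 835.2 mm².
A_CD = 95.26 mm².
A_DE = 193 mm².
δ_AB = 91250·320/(974·205000) = 0.1462 mm
δ_BC = 49050·845/(835.2·205000) = 0.2421 mm
δ_CD = 8550·860/(95.26·205000) = 0.3765 mm
δ_DE = 8550·865/(193·205000) = 0.187 mm
δ = Σδ_i = 0.9518 mm.

0.952 mm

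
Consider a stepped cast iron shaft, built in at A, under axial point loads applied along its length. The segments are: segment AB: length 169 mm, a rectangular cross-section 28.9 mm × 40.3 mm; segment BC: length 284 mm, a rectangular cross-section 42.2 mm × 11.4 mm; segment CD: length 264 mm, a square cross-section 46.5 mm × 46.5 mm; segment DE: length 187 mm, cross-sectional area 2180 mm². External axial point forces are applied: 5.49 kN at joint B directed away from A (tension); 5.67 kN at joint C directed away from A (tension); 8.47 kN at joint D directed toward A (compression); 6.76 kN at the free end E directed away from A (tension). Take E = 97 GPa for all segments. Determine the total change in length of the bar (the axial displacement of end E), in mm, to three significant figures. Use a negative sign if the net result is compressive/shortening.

0.0421 mm

Internal axial forces (sectioning from the free end, tension +): N_DE = 6.76 kN, N_CD = -1.71 kN, N_BC = 3.96 kN, N_AB = 9.45 kN.
A_AB = 1165 mm².
A_BC = 481.1 mm².
A_CD = 2162 mm².
δ_AB = 9450·169/(1165·97000) = 0.01414 mm
δ_BC = 3960·284/(481.1·97000) = 0.0241 mm
δ_CD = -1710·264/(2162·97000) = -0.002152 mm
δ_DE = 6760·187/(2180·97000) = 0.005978 mm
δ = Σδ_i = 0.04206 mm.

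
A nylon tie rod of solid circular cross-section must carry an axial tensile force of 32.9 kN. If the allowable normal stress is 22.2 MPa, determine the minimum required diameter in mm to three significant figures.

43.4 mm

Required area A ≥ P/σ_allow = 32900/22.2 = 1482 mm².
For a solid circular section, d ≥ √(4A/π) = 43.44 mm.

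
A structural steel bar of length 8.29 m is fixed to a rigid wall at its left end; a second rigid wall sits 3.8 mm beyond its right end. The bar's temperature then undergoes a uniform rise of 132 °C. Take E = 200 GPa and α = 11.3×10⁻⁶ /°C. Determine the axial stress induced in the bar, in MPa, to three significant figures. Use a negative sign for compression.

Free thermal expansion αLΔT = 11.3e-6 · 8290 · 132 = 12.37 mm.
The walls engage after the gap closes; constrained expansion = 12.37 − 3.8 = 8.565 mm.
The walls impose strain ε = −(8.565)/8290 = -1.0332e-03; σ = Eε = 200000 · -1.0332e-03 = -206.6 MPa.

-207 MPa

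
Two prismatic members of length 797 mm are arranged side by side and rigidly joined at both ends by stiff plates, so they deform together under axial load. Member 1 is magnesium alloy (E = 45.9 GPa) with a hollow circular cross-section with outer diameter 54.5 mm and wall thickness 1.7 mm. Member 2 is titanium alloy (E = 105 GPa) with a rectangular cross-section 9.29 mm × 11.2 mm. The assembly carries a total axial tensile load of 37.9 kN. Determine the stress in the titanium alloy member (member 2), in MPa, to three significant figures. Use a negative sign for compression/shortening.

167 MPa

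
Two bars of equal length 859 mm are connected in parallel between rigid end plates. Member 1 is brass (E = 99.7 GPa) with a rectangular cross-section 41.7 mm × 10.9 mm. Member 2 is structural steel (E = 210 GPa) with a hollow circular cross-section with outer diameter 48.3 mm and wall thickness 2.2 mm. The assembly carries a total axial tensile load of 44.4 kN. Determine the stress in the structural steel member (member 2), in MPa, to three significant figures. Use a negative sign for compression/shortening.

A_1 = 454.5 mm².
A_2 = 318.6 mm².
Equal strain + equilibrium ⇒ each member carries load in proportion to AE: A₁E₁ = 45320000 N, A₂E₂ = 66910000 N, ΣAE = 112200000 N.
σ₂ = P·E₂/ΣAE = 44400·210000/112200000 = 83.08 MPa.

83.1 MPa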